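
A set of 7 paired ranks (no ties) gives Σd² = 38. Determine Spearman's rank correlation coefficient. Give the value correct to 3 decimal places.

ρ = 1 − 6Σd² / [n(n²−1)] = 1 − 6×38 / (7×48)
  = 1 − 228/336 = 1 − 0.6786 ≈ 0.321

0.321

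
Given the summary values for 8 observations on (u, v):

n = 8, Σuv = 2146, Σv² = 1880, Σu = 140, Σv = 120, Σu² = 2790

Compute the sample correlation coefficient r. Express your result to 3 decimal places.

0.279

r = (nΣuv − ΣuΣv) / √[(nΣu² − (Σu)²)(nΣv² − (Σv)²)]
Numerator: 8×2146 − 140×120 = 368
Denominator: √[(22320 − 19600)(15040 − 14400)] = √[2720 × 640] = 1319.3938
r = 368 / 1319.3938 ≈ 0.279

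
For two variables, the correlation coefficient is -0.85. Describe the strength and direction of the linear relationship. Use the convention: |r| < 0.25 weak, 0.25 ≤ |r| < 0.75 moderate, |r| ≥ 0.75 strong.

r = -0.85 < 0 so the relationship is negative.
|r| = 0.85, which falls in the strong range.

strong negative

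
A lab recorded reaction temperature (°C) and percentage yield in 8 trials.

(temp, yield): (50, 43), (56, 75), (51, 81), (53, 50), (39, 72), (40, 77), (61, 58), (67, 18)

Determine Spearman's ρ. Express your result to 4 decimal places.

-0.4286

Rank temp: 3, 6, 4, 5, 1, 2, 7, 8
Rank yield: 2, 6, 8, 3, 5, 7, 4, 1
d = rank(temp) − rank(yield): 1, 0, -4, 2, -4, -5, 3, 7; Σd² = 120
ρ = 1 − 6Σd² / [n(n²−1)] = 1 − 6×120 / (8×63) = 1 − 720/504 ≈ -0.4286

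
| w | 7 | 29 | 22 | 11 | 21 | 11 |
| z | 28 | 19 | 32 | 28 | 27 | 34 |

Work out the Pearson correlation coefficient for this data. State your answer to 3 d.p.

n = 6, Σw = 101, Σz = 168, Σw² = 2057, Σz² = 4838, Σwz = 2700
nΣwz − ΣwΣz = 16200 − 16968 = -768
nΣw² − (Σw)² = 12342 − 10201 = 2141; nΣz² − (Σz)² = 29028 − 28224 = 804
r = -768 / √(2141 × 804) = -768 / 1312.0076 ≈ -0.585

-0.585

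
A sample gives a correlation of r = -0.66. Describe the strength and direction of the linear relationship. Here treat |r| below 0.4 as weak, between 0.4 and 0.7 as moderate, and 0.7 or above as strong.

r = -0.66 < 0 so the relationship is negative.
|r| = 0.66, which falls in the moderate range.

moderate negative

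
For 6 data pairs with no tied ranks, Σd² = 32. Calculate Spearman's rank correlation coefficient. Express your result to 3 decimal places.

0.086

ρ = 1 − 6Σd² / [n(n²−1)] = 1 − 6×32 / (6×35)
  = 1 − 192/210 = 1 − 0.9143 ≈ 0.086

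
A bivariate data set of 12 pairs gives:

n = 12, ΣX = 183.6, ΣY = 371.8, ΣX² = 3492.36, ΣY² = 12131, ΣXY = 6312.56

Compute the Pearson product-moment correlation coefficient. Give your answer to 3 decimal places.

r = (nΣXY − ΣXΣY) / √[(nΣX² − (ΣX)²)(nΣY² − (ΣY)²)]
Numerator: 12×6312.56 − 183.6×371.8 = 7488.24
Denominator: √[(41908.32 − 33708.96)(145572 − 138235.24)] = √[8199.36 × 7336.76] = 7756.0774
r = 7488.24 / 7756.0774 ≈ 0.965

0.965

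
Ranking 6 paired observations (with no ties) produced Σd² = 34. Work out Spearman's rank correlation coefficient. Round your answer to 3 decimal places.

ρ = 1 − 6Σd² / [n(n²−1)] = 1 − 6×34 / (6×35)
  = 1 − 204/210 = 1 − 0.9714 ≈ 0.029

0.029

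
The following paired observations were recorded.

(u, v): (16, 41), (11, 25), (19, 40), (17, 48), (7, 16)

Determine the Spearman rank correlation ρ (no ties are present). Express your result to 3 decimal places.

0.700

Rank u: 3, 2, 5, 4, 1
Rank v: 4, 2, 3, 5, 1
d = rank(u) − rank(v): -1, 0, 2, -1, 0; Σd² = 6
ρ = 1 − 6Σd² / [n(n²−1)] = 1 − 6×6 / (5×24) = 1 − 36/120 ≈ 0.700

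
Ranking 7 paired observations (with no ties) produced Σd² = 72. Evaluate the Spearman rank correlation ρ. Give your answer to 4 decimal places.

ρ = 1 − 6Σd² / [n(n²−1)] = 1 − 6×72 / (7×48)
  = 1 − 432/336 = 1 − 1.28571 ≈ -0.2857

-0.2857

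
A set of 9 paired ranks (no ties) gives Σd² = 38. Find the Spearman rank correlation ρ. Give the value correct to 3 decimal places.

0.683

ρ = 1 − 6Σd² / [n(n²−1)] = 1 − 6×38 / (9×80)
  = 1 − 228/720 = 1 − 0.3167 ≈ 0.683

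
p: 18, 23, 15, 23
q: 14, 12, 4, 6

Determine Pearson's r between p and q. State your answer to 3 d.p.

n = 4, Σp = 79, Σq = 36, Σp² = 1607, Σq² = 392, Σpq = 726
nΣpq − ΣpΣq = 2904 − 2844 = 60
nΣp² − (Σp)² = 6428 − 6241 = 187; nΣq² − (Σq)² = 1568 − 1296 = 272
r = 60 / √(187 × 272) = 60 / 225.5305 ≈ 0.266

0.266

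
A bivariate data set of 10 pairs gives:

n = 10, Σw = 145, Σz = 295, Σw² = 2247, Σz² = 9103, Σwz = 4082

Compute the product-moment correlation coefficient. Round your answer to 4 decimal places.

-0.8127

r = (nΣwz − ΣwΣz) / √[(nΣw² − (Σw)²)(nΣz² − (Σz)²)]
Numerator: 10×4082 − 145×295 = -1955
Denominator: √[(22470 − 21025)(91030 − 87025)] = √[1445 × 4005] = 2405.6652
r = -1955 / 2405.6652 ≈ -0.8127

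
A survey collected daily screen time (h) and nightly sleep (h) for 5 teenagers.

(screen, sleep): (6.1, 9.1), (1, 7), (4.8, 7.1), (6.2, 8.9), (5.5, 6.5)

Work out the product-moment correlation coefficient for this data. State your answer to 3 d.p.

n = 5, Σx = 23.6, Σy = 38.6, Σx² = 129.94, Σy² = 303.68, Σxy = 187.52
nΣxy − ΣxΣy = 937.6 − 910.96 = 26.64
nΣx² − (Σx)² = 649.7 − 556.96 = 92.74; nΣy² − (Σy)² = 1518.4 − 1489.96 = 28.44
r = 26.64 / √(92.74 × 28.44) = 26.64 / 51.3568 ≈ 0.519

0.519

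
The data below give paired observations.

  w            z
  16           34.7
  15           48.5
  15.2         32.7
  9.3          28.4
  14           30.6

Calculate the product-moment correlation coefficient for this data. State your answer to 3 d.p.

0.487

n = 5, Σw = 69.5, Σz = 174.9, Σw² = 994.53, Σz² = 6368.55, Σwz = 2472.26
nΣwz − ΣwΣz = 12361.3 − 12155.55 = 205.75
nΣw² − (Σw)² = 4972.65 − 4830.25 = 142.4; nΣz² − (Σz)² = 31842.75 − 30590.01 = 1252.74
r = 205.75 / √(142.4 × 1252.74) = 205.75 / 422.3626 ≈ 0.487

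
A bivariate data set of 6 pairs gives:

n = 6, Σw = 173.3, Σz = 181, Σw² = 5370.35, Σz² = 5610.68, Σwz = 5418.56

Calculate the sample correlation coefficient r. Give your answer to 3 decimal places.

0.814

r = (nΣwz − ΣwΣz) / √[(nΣw² − (Σw)²)(nΣz² − (Σz)²)]
Numerator: 6×5418.56 − 173.3×181 = 1144.06
Denominator: √[(32222.1 − 30032.89)(33664.08 − 32761)] = √[2189.21 × 903.08] = 1406.0696
r = 1144.06 / 1406.0696 ≈ 0.814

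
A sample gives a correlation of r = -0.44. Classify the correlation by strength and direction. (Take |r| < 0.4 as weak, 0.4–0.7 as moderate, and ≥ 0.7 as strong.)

moderate negative

r = -0.44 < 0 so the relationship is negative.
|r| = 0.44, which falls in the moderate range.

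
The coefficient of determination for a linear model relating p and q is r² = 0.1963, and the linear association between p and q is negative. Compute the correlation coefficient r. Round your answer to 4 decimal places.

|r| = √0.1963 = 0.4431
The association is negative, so r = −0.4431.

-0.4431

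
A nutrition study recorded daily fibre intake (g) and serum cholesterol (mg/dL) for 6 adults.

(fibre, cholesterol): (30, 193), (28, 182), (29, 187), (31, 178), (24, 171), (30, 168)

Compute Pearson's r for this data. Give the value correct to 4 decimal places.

0.3337

n = 6, Σx = 172, Σy = 1079, Σx² = 4962, Σy² = 194491, Σxy = 30971
nΣxy − ΣxΣy = 185826 − 185588 = 238
nΣx² − (Σx)² = 29772 − 29584 = 188; nΣy² − (Σy)² = 1166946 − 1164241 = 2705
r = 238 / √(188 × 2705) = 238 / 713.1199 ≈ 0.3337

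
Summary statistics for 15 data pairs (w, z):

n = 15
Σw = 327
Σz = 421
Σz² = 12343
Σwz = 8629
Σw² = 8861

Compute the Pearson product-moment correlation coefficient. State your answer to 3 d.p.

r = (nΣwz − ΣwΣz) / √[(nΣw² − (Σw)²)(nΣz² − (Σz)²)]
Numerator: 15×8629 − 327×421 = -8232
Denominator: √[(132915 − 106929)(185145 − 177241)] = √[25986 × 7904] = 14331.5506
r = -8232 / 14331.5506 ≈ -0.574

-0.574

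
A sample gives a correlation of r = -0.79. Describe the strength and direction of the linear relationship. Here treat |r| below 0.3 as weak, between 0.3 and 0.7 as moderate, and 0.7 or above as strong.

strong negative

r = -0.79 < 0 so the relationship is negative.
|r| = 0.79, which falls in the strong range.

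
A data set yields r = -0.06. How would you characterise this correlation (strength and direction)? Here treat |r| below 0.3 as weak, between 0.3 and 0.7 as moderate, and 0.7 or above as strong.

weak negative

r = -0.06 < 0 so the relationship is negative.
|r| = 0.06, which falls in the weak range.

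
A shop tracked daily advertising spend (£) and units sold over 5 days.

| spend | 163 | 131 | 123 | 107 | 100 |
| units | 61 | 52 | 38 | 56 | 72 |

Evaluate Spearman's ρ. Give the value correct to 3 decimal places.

Rank spend: 5, 4, 3, 2, 1
Rank units: 4, 2, 1, 3, 5
d = rank(spend) − rank(units): 1, 2, 2, -1, -4; Σd² = 26
ρ = 1 − 6Σd² / [n(n²−1)] = 1 − 6×26 / (5×24) = 1 − 156/120 ≈ -0.300

-0.300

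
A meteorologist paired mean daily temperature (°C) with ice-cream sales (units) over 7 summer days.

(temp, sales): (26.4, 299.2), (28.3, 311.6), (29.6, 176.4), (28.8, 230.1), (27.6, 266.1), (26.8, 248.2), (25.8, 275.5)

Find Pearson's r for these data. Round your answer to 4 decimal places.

-0.6201

n = 7, Σx = 193.3, Σy = 1807.1, Σx² = 5349.09, Σy² = 478990.87, Σxy = 49669.5
nΣxy − ΣxΣy = 347686.5 − 349312.43 = -1625.93
nΣx² − (Σx)² = 37443.63 − 37364.89 = 78.74; nΣy² − (Σy)² = 3352936.09 − 3265610.41 = 87325.68
r = -1625.93 / √(78.74 × 87325.68) = -1625.93 / 2622.2174 ≈ -0.6201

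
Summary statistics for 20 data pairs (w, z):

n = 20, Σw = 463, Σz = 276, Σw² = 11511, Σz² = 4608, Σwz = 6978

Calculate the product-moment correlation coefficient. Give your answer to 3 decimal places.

r = (nΣwz − ΣwΣz) / √[(nΣw² − (Σw)²)(nΣz² − (Σz)²)]
Numerator: 20×6978 − 463×276 = 11772
Denominator: √[(230220 − 214369)(92160 − 76176)] = √[15851 × 15984] = 15917.3611
r = 11772 / 15917.3611 ≈ 0.740

0.740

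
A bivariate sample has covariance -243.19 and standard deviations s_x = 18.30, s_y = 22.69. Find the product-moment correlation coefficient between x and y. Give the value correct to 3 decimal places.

r = Cov(x,y) / (s_x · s_y) = -243.19 / (18.30 × 22.69)
  = -243.19 / 415.2270 ≈ -0.586

-0.586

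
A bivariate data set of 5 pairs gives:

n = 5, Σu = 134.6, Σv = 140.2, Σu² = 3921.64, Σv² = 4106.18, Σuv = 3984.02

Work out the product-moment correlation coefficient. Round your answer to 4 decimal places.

0.9186

r = (nΣuv − ΣuΣv) / √[(nΣu² − (Σu)²)(nΣv² − (Σv)²)]
Numerator: 5×3984.02 − 134.6×140.2 = 1049.18
Denominator: √[(19608.2 − 18117.16)(20530.9 − 19656.04)] = √[1491.04 × 874.86] = 1142.1258
r = 1049.18 / 1142.1258 ≈ 0.9186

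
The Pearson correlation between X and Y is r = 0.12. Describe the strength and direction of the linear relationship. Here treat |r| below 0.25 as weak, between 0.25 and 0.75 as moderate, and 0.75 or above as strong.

r = 0.12 > 0 so the relationship is positive.
|r| = 0.12, which falls in the weak range.

weak positive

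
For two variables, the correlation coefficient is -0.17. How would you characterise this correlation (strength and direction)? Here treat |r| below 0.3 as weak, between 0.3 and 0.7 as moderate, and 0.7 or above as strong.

weak negative

r = -0.17 < 0 so the relationship is negative.
|r| = 0.17, which falls in the weak range.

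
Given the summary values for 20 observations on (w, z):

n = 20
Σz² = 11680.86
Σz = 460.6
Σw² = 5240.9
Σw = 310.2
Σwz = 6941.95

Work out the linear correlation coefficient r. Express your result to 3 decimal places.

-0.297

r = (nΣwz − ΣwΣz) / √[(nΣw² − (Σw)²)(nΣz² − (Σz)²)]
Numerator: 20×6941.95 − 310.2×460.6 = -4039.12
Denominator: √[(104818 − 96224.04)(233617.2 − 212152.36)] = √[8593.96 × 21464.84] = 13581.8988
r = -4039.12 / 13581.8988 ≈ -0.297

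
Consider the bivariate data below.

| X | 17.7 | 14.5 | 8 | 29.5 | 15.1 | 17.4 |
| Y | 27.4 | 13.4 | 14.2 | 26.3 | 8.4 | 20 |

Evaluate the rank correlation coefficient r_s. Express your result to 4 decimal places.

Rank X: 5, 2, 1, 6, 3, 4
Rank Y: 6, 2, 3, 5, 1, 4
d = rank(X) − rank(Y): -1, 0, -2, 1, 2, 0; Σd² = 10
ρ = 1 − 6Σd² / [n(n²−1)] = 1 − 6×10 / (6×35) = 1 − 60/210 ≈ 0.7143

0.7143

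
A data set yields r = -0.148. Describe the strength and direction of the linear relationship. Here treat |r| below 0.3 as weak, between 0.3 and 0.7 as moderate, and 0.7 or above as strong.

weak negative

r = -0.148 < 0 so the relationship is negative.
|r| = 0.148, which falls in the weak range.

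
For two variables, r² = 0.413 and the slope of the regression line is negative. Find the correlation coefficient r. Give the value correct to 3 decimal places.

-0.643

|r| = √0.413 = 0.643
The association is negative, so r = −0.643.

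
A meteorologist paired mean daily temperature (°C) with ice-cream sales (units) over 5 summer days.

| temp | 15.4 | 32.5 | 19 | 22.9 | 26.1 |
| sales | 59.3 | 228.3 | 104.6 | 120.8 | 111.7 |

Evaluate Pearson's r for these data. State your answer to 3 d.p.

0.925

n = 5, Σx = 115.9, Σy = 624.7, Σx² = 2860.03, Σy² = 93648.07, Σxy = 16002.06
nΣxy − ΣxΣy = 80010.3 − 72402.73 = 7607.57
nΣx² − (Σx)² = 14300.15 − 13432.81 = 867.34; nΣy² − (Σy)² = 468240.35 − 390250.09 = 77990.26
r = 7607.57 / √(867.34 × 77990.26) = 7607.57 / 8224.6016 ≈ 0.925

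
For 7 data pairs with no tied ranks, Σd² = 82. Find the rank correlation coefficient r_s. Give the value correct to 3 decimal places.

-0.464

ρ = 1 − 6Σd² / [n(n²−1)] = 1 − 6×82 / (7×48)
  = 1 − 492/336 = 1 − 1.4643 ≈ -0.464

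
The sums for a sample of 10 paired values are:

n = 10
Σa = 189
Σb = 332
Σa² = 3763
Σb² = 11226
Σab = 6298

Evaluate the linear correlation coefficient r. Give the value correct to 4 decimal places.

0.1177

r = (nΣab − ΣaΣb) / √[(nΣa² − (Σa)²)(nΣb² − (Σb)²)]
Numerator: 10×6298 − 189×332 = 232
Denominator: √[(37630 − 35721)(112260 − 110224)] = √[1909 × 2036] = 1971.4776
r = 232 / 1971.4776 ≈ 0.1177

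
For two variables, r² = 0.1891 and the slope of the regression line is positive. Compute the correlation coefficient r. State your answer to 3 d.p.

0.435

|r| = √0.1891 = 0.435
The association is positive, so r = 0.435.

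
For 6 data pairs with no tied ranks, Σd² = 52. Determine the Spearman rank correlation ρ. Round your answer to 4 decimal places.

-0.4857

ρ = 1 − 6Σd² / [n(n²−1)] = 1 − 6×52 / (6×35)
  = 1 − 312/210 = 1 − 1.48571 ≈ -0.4857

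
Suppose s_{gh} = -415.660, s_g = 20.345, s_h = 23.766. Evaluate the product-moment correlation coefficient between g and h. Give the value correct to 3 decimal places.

-0.860

r = Cov(g,h) / (s_g · s_h) = -415.660 / (20.345 × 23.766)
  = -415.660 / 483.5193 ≈ -0.860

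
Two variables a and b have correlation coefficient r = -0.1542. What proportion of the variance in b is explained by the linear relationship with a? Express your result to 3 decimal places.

r² = (-0.1542)² = 0.024

0.024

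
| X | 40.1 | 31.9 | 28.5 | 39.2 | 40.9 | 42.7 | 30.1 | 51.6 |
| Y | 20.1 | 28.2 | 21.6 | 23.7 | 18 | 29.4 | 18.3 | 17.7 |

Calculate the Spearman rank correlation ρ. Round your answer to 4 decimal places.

-0.2381

Rank X: 5, 3, 1, 4, 6, 7, 2, 8
Rank Y: 4, 7, 5, 6, 2, 8, 3, 1
d = rank(X) − rank(Y): 1, -4, -4, -2, 4, -1, -1, 7; Σd² = 104
ρ = 1 − 6Σd² / [n(n²−1)] = 1 − 6×104 / (8×63) = 1 − 624/504 ≈ -0.2381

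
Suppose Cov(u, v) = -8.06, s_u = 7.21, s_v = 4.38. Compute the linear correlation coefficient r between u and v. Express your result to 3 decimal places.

r = Cov(u,v) / (s_u · s_v) = -8.06 / (7.21 × 4.38)
  = -8.06 / 31.5798 ≈ -0.255

-0.255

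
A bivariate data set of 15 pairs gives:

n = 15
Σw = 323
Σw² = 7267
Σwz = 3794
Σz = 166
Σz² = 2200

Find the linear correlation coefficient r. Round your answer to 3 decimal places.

0.652

r = (nΣwz − ΣwΣz) / √[(nΣw² − (Σw)²)(nΣz² − (Σz)²)]
Numerator: 15×3794 − 323×166 = 3292
Denominator: √[(109005 − 104329)(33000 − 27556)] = √[4676 × 5444] = 5045.4082
r = 3292 / 5045.4082 ≈ 0.652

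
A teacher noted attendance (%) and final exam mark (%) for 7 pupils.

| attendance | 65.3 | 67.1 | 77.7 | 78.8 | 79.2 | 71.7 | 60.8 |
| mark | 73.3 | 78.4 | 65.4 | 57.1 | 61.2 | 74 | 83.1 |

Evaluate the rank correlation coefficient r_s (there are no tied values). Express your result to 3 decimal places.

Rank attendance: 2, 3, 5, 6, 7, 4, 1
Rank mark: 4, 6, 3, 1, 2, 5, 7
d = rank(attendance) − rank(mark): -2, -3, 2, 5, 5, -1, -6; Σd² = 104
ρ = 1 − 6Σd² / [n(n²−1)] = 1 − 6×104 / (7×48) = 1 − 624/336 ≈ -0.857

-0.857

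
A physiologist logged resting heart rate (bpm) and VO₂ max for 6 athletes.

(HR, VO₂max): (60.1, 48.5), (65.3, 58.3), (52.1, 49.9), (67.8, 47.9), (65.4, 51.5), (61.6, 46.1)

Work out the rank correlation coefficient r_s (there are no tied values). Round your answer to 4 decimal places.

Rank HR: 2, 4, 1, 6, 5, 3
Rank VO₂max: 3, 6, 4, 2, 5, 1
d = rank(HR) − rank(VO₂max): -1, -2, -3, 4, 0, 2; Σd² = 34
ρ = 1 − 6Σd² / [n(n²−1)] = 1 − 6×34 / (6×35) = 1 − 204/210 ≈ 0.0286

0.0286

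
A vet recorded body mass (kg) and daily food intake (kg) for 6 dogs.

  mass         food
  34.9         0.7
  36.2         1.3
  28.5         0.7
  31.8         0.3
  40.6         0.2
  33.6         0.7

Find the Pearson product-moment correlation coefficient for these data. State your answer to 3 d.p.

n = 6, Σx = 205.6, Σy = 3.9, Σx² = 7129.26, Σy² = 3.29, Σxy = 132.62
nΣxy − ΣxΣy = 795.72 − 801.84 = -6.12
nΣx² − (Σx)² = 42775.56 − 42271.36 = 504.2; nΣy² − (Σy)² = 19.74 − 15.21 = 4.53
r = -6.12 / √(504.2 × 4.53) = -6.12 / 47.7915 ≈ -0.128

-0.128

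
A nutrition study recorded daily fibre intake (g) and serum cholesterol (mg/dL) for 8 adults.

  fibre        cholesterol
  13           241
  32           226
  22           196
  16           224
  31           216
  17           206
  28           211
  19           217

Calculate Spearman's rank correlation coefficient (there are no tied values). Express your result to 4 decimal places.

Rank fibre: 1, 8, 5, 2, 7, 3, 6, 4
Rank cholesterol: 8, 7, 1, 6, 4, 2, 3, 5
d = rank(fibre) − rank(cholesterol): -7, 1, 4, -4, 3, 1, 3, -1; Σd² = 102
ρ = 1 − 6Σd² / [n(n²−1)] = 1 − 6×102 / (8×63) = 1 − 612/504 ≈ -0.2143

-0.2143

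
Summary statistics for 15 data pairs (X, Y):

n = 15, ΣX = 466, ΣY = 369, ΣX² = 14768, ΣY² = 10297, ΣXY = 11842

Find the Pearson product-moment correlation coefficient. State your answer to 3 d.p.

0.635

r = (nΣXY − ΣXΣY) / √[(nΣX² − (ΣX)²)(nΣY² − (ΣY)²)]
Numerator: 15×11842 − 466×369 = 5676
Denominator: √[(221520 − 217156)(154455 − 136161)] = √[4364 × 18294] = 8935.0443
r = 5676 / 8935.0443 ≈ 0.635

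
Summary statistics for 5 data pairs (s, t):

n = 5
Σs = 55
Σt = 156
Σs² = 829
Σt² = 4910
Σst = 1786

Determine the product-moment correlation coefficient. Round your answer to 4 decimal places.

r = (nΣst − ΣsΣt) / √[(nΣs² − (Σs)²)(nΣt² − (Σt)²)]
Numerator: 5×1786 − 55×156 = 350
Denominator: √[(4145 − 3025)(24550 − 24336)] = √[1120 × 214] = 489.5712
r = 350 / 489.5712 ≈ 0.7149

0.7149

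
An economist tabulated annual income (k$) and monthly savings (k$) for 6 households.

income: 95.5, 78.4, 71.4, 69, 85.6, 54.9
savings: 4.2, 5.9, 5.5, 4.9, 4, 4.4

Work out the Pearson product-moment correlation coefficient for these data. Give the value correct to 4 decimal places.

-0.2286

n = 6, Σx = 454.8, Σy = 28.9, Σx² = 35467.14, Σy² = 142.07, Σxy = 2178.42
nΣxy − ΣxΣy = 13070.52 − 13143.72 = -73.2
nΣx² − (Σx)² = 212802.84 − 206843.04 = 5959.8; nΣy² − (Σy)² = 852.42 − 835.21 = 17.21
r = -73.2 / √(5959.8 × 17.21) = -73.2 / 320.2626 ≈ -0.2286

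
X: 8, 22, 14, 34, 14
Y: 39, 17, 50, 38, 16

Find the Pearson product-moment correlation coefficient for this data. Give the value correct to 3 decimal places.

n = 5, ΣX = 92, ΣY = 160, ΣX² = 2096, ΣY² = 6010, ΣXY = 2902
nΣXY − ΣXΣY = 14510 − 14720 = -210
nΣX² − (ΣX)² = 10480 − 8464 = 2016; nΣY² − (ΣY)² = 30050 − 25600 = 4450
r = -210 / √(2016 × 4450) = -210 / 2995.1962 ≈ -0.070

-0.070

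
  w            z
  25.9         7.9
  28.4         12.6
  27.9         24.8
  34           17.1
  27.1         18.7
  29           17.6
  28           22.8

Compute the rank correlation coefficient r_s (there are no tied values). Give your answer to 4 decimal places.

Rank w: 1, 5, 3, 7, 2, 6, 4
Rank z: 1, 2, 7, 3, 5, 4, 6
d = rank(w) − rank(z): 0, 3, -4, 4, -3, 2, -2; Σd² = 58
ρ = 1 − 6Σd² / [n(n²−1)] = 1 − 6×58 / (7×48) = 1 − 348/336 ≈ -0.0357

-0.0357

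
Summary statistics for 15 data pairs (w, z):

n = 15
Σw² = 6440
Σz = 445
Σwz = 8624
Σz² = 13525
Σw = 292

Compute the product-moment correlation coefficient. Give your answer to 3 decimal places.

r = (nΣwz − ΣwΣz) / √[(nΣw² − (Σw)²)(nΣz² − (Σz)²)]
Numerator: 15×8624 − 292×445 = -580
Denominator: √[(96600 − 85264)(202875 − 198025)] = √[11336 × 4850] = 7414.8230
r = -580 / 7414.8230 ≈ -0.078

-0.078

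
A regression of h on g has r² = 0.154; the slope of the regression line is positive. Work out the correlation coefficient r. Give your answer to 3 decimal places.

0.392

|r| = √0.154 = 0.392
The association is positive, so r = 0.392.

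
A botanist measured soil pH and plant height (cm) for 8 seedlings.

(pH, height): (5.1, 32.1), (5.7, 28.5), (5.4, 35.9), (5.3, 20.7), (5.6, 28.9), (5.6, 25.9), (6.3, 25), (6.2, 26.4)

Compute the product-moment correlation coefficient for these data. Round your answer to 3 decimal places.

n = 8, Σx = 45.2, Σy = 223.4, Σx² = 256.6, Σy² = 6387.94, Σxy = 1257.79
nΣxy − ΣxΣy = 10062.32 − 10097.68 = -35.36
nΣx² − (Σx)² = 2052.8 − 2043.04 = 9.76; nΣy² − (Σy)² = 51103.52 − 49907.56 = 1195.96
r = -35.36 / √(9.76 × 1195.96) = -35.36 / 108.0397 ≈ -0.327

-0.327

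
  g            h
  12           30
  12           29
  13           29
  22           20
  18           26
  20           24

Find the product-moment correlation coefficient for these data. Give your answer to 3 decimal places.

-0.965

n = 6, Σg = 97, Σh = 158, Σg² = 1665, Σh² = 4234, Σgh = 2473
nΣgh − ΣgΣh = 14838 − 15326 = -488
nΣg² − (Σg)² = 9990 − 9409 = 581; nΣh² − (Σh)² = 25404 − 24964 = 440
r = -488 / √(581 × 440) = -488 / 505.6085 ≈ -0.965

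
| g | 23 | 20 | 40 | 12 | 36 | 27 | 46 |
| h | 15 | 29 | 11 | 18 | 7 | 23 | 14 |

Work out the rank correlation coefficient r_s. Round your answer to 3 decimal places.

-0.679

Rank g: 3, 2, 6, 1, 5, 4, 7
Rank h: 4, 7, 2, 5, 1, 6, 3
d = rank(g) − rank(h): -1, -5, 4, -4, 4, -2, 4; Σd² = 94
ρ = 1 − 6Σd² / [n(n²−1)] = 1 − 6×94 / (7×48) = 1 − 564/336 ≈ -0.679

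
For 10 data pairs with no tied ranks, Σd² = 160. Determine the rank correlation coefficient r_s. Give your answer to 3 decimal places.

ρ = 1 − 6Σd² / [n(n²−1)] = 1 − 6×160 / (10×99)
  = 1 − 960/990 = 1 − 0.9697 ≈ 0.030

0.030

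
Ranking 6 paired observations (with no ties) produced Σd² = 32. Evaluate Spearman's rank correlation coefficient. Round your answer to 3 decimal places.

0.086

ρ = 1 − 6Σd² / [n(n²−1)] = 1 − 6×32 / (6×35)
  = 1 − 192/210 = 1 − 0.9143 ≈ 0.086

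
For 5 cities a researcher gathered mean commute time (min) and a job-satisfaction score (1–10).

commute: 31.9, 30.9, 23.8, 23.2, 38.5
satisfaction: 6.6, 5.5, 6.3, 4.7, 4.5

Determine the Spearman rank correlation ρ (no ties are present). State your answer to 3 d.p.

Rank commute: 4, 3, 2, 1, 5
Rank satisfaction: 5, 3, 4, 2, 1
d = rank(commute) − rank(satisfaction): -1, 0, -2, -1, 4; Σd² = 22
ρ = 1 − 6Σd² / [n(n²−1)] = 1 − 6×22 / (5×24) = 1 − 132/120 ≈ -0.100

-0.100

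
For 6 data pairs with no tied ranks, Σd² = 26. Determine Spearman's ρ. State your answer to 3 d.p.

ρ = 1 − 6Σd² / [n(n²−1)] = 1 − 6×26 / (6×35)
  = 1 − 156/210 = 1 − 0.7429 ≈ 0.257

0.257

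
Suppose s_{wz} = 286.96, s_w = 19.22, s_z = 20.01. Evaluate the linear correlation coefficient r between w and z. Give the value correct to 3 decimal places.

r = Cov(w,z) / (s_w · s_z) = 286.96 / (19.22 × 20.01)
  = 286.96 / 384.5922 ≈ 0.746

0.746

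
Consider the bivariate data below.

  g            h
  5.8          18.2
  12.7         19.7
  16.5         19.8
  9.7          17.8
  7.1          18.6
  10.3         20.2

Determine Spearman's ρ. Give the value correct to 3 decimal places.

Rank g: 1, 5, 6, 3, 2, 4
Rank h: 2, 4, 5, 1, 3, 6
d = rank(g) − rank(h): -1, 1, 1, 2, -1, -2; Σd² = 12
ρ = 1 − 6Σd² / [n(n²−1)] = 1 − 6×12 / (6×35) = 1 − 72/210 ≈ 0.657

0.657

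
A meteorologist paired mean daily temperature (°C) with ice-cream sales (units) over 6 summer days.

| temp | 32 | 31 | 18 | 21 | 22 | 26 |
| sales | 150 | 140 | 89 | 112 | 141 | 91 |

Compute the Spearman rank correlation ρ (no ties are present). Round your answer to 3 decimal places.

0.714

Rank temp: 6, 5, 1, 2, 3, 4
Rank sales: 6, 4, 1, 3, 5, 2
d = rank(temp) − rank(sales): 0, 1, 0, -1, -2, 2; Σd² = 10
ρ = 1 − 6Σd² / [n(n²−1)] = 1 − 6×10 / (6×35) = 1 − 60/210 ≈ 0.714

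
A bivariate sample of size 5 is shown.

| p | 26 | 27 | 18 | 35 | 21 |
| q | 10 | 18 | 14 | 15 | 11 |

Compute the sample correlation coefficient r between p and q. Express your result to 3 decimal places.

n = 5, Σp = 127, Σq = 68, Σp² = 3395, Σq² = 966, Σpq = 1754
nΣpq − ΣpΣq = 8770 − 8636 = 134
nΣp² − (Σp)² = 16975 − 16129 = 846; nΣq² − (Σq)² = 4830 − 4624 = 206
r = 134 / √(846 × 206) = 134 / 417.4638 ≈ 0.321

0.321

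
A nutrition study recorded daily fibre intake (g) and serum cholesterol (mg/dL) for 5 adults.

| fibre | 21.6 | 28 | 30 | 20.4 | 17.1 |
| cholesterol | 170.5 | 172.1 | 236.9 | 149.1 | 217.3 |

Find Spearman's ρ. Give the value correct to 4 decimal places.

Rank fibre: 3, 4, 5, 2, 1
Rank cholesterol: 2, 3, 5, 1, 4
d = rank(fibre) − rank(cholesterol): 1, 1, 0, 1, -3; Σd² = 12
ρ = 1 − 6Σd² / [n(n²−1)] = 1 − 6×12 / (5×24) = 1 − 72/120 ≈ 0.4000

0.4000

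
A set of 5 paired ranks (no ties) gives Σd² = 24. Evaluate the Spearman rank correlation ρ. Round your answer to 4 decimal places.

ρ = 1 − 6Σd² / [n(n²−1)] = 1 − 6×24 / (5×24)
  = 1 − 144/120 = 1 − 1.20000 ≈ -0.2000

-0.2000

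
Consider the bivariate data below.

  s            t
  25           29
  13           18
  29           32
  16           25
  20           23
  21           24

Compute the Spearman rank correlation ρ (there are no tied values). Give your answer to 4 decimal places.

0.8286

Rank s: 5, 1, 6, 2, 3, 4
Rank t: 5, 1, 6, 4, 2, 3
d = rank(s) − rank(t): 0, 0, 0, -2, 1, 1; Σd² = 6
ρ = 1 − 6Σd² / [n(n²−1)] = 1 − 6×6 / (6×35) = 1 − 36/210 ≈ 0.8286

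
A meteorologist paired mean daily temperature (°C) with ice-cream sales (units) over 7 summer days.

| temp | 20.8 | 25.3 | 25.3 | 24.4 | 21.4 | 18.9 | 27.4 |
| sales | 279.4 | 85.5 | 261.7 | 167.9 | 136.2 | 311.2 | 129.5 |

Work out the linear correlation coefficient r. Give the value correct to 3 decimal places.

n = 7, Σx = 163.5, Σy = 1371.4, Σx² = 3874.11, Σy² = 314218.04, Σxy = 31037.1
nΣxy − ΣxΣy = 217259.7 − 224223.9 = -6964.2
nΣx² − (Σx)² = 27118.77 − 26732.25 = 386.52; nΣy² − (Σy)² = 2199526.28 − 1880737.96 = 318788.32
r = -6964.2 / √(386.52 × 318788.32) = -6964.2 / 11100.3631 ≈ -0.627

-0.627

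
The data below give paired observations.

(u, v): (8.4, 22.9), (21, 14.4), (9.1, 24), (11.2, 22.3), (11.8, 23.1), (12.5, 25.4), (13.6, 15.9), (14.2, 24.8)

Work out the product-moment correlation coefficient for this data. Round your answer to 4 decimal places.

n = 8, Σu = 101.8, Σv = 172.8, Σu² = 1401.9, Σv² = 3851.68, Σuv = 2121.4
nΣuv − ΣuΣv = 16971.2 − 17591.04 = -619.84
nΣu² − (Σu)² = 11215.2 − 10363.24 = 851.96; nΣv² − (Σv)² = 30813.44 − 29859.84 = 953.6
r = -619.84 / √(851.96 × 953.6) = -619.84 / 901.3485 ≈ -0.6877

-0.6877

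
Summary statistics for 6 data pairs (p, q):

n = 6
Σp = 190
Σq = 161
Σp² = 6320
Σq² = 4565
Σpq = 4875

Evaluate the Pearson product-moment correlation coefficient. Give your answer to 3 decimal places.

-0.820

r = (nΣpq − ΣpΣq) / √[(nΣp² − (Σp)²)(nΣq² − (Σq)²)]
Numerator: 6×4875 − 190×161 = -1340
Denominator: √[(37920 − 36100)(27390 − 25921)] = √[1820 × 1469] = 1635.1086
r = -1340 / 1635.1086 ≈ -0.820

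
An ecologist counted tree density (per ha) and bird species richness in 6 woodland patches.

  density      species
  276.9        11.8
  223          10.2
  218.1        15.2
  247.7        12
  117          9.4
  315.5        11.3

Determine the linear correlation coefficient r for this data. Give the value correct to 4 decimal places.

0.3045

n = 6, Σx = 1398.2, Σy = 69.9, Σx² = 348554.76, Σy² = 834.37, Σxy = 16494.49
nΣxy − ΣxΣy = 98966.94 − 97734.18 = 1232.76
nΣx² − (Σx)² = 2091328.56 − 1954963.24 = 136365.32; nΣy² − (Σy)² = 5006.22 − 4886.01 = 120.21
r = 1232.76 / √(136365.32 × 120.21) = 1232.76 / 4048.7622 ≈ 0.3045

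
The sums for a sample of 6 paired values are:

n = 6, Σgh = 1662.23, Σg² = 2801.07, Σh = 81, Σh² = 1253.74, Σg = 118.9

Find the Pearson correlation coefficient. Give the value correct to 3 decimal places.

0.214

r = (nΣgh − ΣgΣh) / √[(nΣg² − (Σg)²)(nΣh² − (Σh)²)]
Numerator: 6×1662.23 − 118.9×81 = 342.48
Denominator: √[(16806.42 − 14137.21)(7522.44 − 6561)] = √[2669.21 × 961.44] = 1601.9629
r = 342.48 / 1601.9629 ≈ 0.214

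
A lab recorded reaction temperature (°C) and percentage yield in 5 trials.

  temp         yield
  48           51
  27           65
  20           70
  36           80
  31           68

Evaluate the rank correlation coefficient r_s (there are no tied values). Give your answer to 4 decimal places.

-0.3000

Rank temp: 5, 2, 1, 4, 3
Rank yield: 1, 2, 4, 5, 3
d = rank(temp) − rank(yield): 4, 0, -3, -1, 0; Σd² = 26
ρ = 1 − 6Σd² / [n(n²−1)] = 1 − 6×26 / (5×24) = 1 − 156/120 ≈ -0.3000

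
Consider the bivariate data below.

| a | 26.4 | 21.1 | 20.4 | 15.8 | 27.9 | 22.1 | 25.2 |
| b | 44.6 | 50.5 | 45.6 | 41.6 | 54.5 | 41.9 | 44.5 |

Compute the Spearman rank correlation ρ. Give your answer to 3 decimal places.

0.464

Rank a: 6, 3, 2, 1, 7, 4, 5
Rank b: 4, 6, 5, 1, 7, 2, 3
d = rank(a) − rank(b): 2, -3, -3, 0, 0, 2, 2; Σd² = 30
ρ = 1 − 6Σd² / [n(n²−1)] = 1 − 6×30 / (7×48) = 1 − 180/336 ≈ 0.464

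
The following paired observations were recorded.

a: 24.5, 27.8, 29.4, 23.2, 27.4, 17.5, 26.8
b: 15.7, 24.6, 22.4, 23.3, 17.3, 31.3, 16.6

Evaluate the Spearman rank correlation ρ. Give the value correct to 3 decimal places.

-0.179

Rank a: 3, 6, 7, 2, 5, 1, 4
Rank b: 1, 6, 4, 5, 3, 7, 2
d = rank(a) − rank(b): 2, 0, 3, -3, 2, -6, 2; Σd² = 66
ρ = 1 − 6Σd² / [n(n²−1)] = 1 − 6×66 / (7×48) = 1 − 396/336 ≈ -0.179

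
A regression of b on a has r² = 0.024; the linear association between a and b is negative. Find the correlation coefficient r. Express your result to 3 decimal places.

|r| = √0.024 = 0.155
The association is negative, so r = −0.155.

-0.155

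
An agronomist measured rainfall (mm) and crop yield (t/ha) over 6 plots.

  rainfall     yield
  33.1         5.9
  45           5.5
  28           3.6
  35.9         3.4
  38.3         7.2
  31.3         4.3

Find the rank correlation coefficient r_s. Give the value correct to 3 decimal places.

Rank rainfall: 3, 6, 1, 4, 5, 2
Rank yield: 5, 4, 2, 1, 6, 3
d = rank(rainfall) − rank(yield): -2, 2, -1, 3, -1, -1; Σd² = 20
ρ = 1 − 6Σd² / [n(n²−1)] = 1 − 6×20 / (6×35) = 1 − 120/210 ≈ 0.429

0.429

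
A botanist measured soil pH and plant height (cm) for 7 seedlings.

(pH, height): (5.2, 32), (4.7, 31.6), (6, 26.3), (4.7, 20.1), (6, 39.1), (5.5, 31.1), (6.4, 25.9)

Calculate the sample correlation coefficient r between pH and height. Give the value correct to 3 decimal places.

n = 7, Σx = 38.5, Σy = 206.1, Σx² = 214.43, Σy² = 6285.09, Σxy = 1138.6
nΣxy − ΣxΣy = 7970.2 − 7934.85 = 35.35
nΣx² − (Σx)² = 1501.01 − 1482.25 = 18.76; nΣy² − (Σy)² = 43995.63 − 42477.21 = 1518.42
r = 35.35 / √(18.76 × 1518.42) = 35.35 / 168.7767 ≈ 0.209

0.209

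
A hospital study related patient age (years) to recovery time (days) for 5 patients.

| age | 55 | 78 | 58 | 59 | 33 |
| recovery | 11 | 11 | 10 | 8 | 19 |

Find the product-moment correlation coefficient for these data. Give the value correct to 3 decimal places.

n = 5, Σx = 283, Σy = 59, Σx² = 17043, Σy² = 767, Σxy = 3142
nΣxy − ΣxΣy = 15710 − 16697 = -987
nΣx² − (Σx)² = 85215 − 80089 = 5126; nΣy² − (Σy)² = 3835 − 3481 = 354
r = -987 / √(5126 × 354) = -987 / 1347.0724 ≈ -0.733

-0.733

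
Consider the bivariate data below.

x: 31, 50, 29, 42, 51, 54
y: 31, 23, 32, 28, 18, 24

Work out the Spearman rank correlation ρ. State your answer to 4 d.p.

-0.8286

Rank x: 2, 4, 1, 3, 5, 6
Rank y: 5, 2, 6, 4, 1, 3
d = rank(x) − rank(y): -3, 2, -5, -1, 4, 3; Σd² = 64
ρ = 1 − 6Σd² / [n(n²−1)] = 1 − 6×64 / (6×35) = 1 − 384/210 ≈ -0.8286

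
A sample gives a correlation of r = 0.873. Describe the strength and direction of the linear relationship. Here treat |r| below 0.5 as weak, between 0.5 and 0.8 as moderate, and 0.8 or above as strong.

r = 0.873 > 0 so the relationship is positive.
|r| = 0.873, which falls in the strong range.

strong positive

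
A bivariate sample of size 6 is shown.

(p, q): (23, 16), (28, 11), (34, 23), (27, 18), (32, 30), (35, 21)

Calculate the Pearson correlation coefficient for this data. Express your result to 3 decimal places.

n = 6, Σp = 179, Σq = 119, Σp² = 5447, Σq² = 2571, Σpq = 3639
nΣpq − ΣpΣq = 21834 − 21301 = 533
nΣp² − (Σp)² = 32682 − 32041 = 641; nΣq² − (Σq)² = 15426 − 14161 = 1265
r = 533 / √(641 × 1265) = 533 / 900.4804 ≈ 0.592

0.592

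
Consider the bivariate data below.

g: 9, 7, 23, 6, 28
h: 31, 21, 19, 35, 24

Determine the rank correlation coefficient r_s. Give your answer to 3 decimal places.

Rank g: 3, 2, 4, 1, 5
Rank h: 4, 2, 1, 5, 3
d = rank(g) − rank(h): -1, 0, 3, -4, 2; Σd² = 30
ρ = 1 − 6Σd² / [n(n²−1)] = 1 − 6×30 / (5×24) = 1 − 180/120 ≈ -0.500

-0.500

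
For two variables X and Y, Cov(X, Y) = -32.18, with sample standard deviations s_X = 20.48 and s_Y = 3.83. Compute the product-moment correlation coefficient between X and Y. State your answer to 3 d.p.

-0.410

r = Cov(X,Y) / (s_X · s_Y) = -32.18 / (20.48 × 3.83)
  = -32.18 / 78.4384 ≈ -0.410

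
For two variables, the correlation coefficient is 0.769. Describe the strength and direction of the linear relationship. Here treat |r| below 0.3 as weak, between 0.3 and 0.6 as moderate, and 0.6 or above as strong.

strong positive

r = 0.769 > 0 so the relationship is positive.
|r| = 0.769, which falls in the strong range.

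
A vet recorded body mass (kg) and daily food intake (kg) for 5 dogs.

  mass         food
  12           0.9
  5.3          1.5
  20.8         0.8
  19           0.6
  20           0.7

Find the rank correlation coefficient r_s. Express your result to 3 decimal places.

Rank mass: 2, 1, 5, 3, 4
Rank food: 4, 5, 3, 1, 2
d = rank(mass) − rank(food): -2, -4, 2, 2, 2; Σd² = 32
ρ = 1 − 6Σd² / [n(n²−1)] = 1 − 6×32 / (5×24) = 1 − 192/120 ≈ -0.600

-0.600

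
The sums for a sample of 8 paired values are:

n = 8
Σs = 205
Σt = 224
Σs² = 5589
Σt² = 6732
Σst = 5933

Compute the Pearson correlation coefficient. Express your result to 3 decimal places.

0.491

r = (nΣst − ΣsΣt) / √[(nΣs² − (Σs)²)(nΣt² − (Σt)²)]
Numerator: 8×5933 − 205×224 = 1544
Denominator: √[(44712 − 42025)(53856 − 50176)] = √[2687 × 3680] = 3144.5445
r = 1544 / 3144.5445 ≈ 0.491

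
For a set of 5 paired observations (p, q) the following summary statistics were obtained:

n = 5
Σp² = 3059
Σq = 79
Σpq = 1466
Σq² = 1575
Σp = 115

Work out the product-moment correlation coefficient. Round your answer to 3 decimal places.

-0.954

r = (nΣpq − ΣpΣq) / √[(nΣp² − (Σp)²)(nΣq² − (Σq)²)]
Numerator: 5×1466 − 115×79 = -1755
Denominator: √[(15295 − 13225)(7875 − 6241)] = √[2070 × 1634] = 1839.1248
r = -1755 / 1839.1248 ≈ -0.954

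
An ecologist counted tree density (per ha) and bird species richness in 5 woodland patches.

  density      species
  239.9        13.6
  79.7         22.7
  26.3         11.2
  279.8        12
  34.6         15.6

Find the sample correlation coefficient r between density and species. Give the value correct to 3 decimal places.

-0.297

n = 5, Σx = 660.3, Σy = 75.1, Σx² = 144080.99, Σy² = 1213.05, Σxy = 9263.75
nΣxy − ΣxΣy = 46318.75 − 49588.53 = -3269.78
nΣx² − (Σx)² = 720404.95 − 435996.09 = 284408.86; nΣy² − (Σy)² = 6065.25 − 5640.01 = 425.24
r = -3269.78 / √(284408.86 × 425.24) = -3269.78 / 10997.3644 ≈ -0.297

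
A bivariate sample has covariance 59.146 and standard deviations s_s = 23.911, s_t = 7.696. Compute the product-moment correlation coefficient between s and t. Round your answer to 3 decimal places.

r = Cov(s,t) / (s_s · s_t) = 59.146 / (23.911 × 7.696)
  = 59.146 / 184.0191 ≈ 0.321

0.321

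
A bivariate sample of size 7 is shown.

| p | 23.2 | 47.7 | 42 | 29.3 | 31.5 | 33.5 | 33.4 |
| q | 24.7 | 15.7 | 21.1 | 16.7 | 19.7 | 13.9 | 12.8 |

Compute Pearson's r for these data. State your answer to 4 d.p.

-0.3458

n = 7, Σp = 240.6, Σq = 124.6, Σp² = 8666.08, Σq² = 2325.82, Σpq = 4211.16
nΣpq − ΣpΣq = 29478.12 − 29978.76 = -500.64
nΣp² − (Σp)² = 60662.56 − 57888.36 = 2774.2; nΣq² − (Σq)² = 16280.74 − 15525.16 = 755.58
r = -500.64 / √(2774.2 × 755.58) = -500.64 / 1447.8018 ≈ -0.3458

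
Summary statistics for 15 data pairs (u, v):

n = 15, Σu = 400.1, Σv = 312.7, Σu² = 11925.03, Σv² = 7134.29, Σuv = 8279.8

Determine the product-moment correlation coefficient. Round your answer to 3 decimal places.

r = (nΣuv − ΣuΣv) / √[(nΣu² − (Σu)²)(nΣv² − (Σv)²)]
Numerator: 15×8279.8 − 400.1×312.7 = -914.27
Denominator: √[(178875.45 − 160080.01)(107014.35 − 97781.29)] = √[18795.44 × 9233.06] = 13173.4363
r = -914.27 / 13173.4363 ≈ -0.069

-0.069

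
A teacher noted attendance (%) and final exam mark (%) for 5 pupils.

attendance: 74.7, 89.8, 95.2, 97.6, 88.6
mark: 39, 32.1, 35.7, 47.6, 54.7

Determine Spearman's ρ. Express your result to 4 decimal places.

-0.1000

Rank attendance: 1, 3, 4, 5, 2
Rank mark: 3, 1, 2, 4, 5
d = rank(attendance) − rank(mark): -2, 2, 2, 1, -3; Σd² = 22
ρ = 1 − 6Σd² / [n(n²−1)] = 1 − 6×22 / (5×24) = 1 − 132/120 ≈ -0.1000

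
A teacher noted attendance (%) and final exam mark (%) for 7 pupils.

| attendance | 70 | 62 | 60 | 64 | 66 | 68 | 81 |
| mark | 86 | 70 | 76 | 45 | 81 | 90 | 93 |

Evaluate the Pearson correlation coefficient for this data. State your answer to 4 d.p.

0.5849

n = 7, Σx = 471, Σy = 541, Σx² = 31981, Σy² = 43407, Σxy = 36799
nΣxy − ΣxΣy = 257593 − 254811 = 2782
nΣx² − (Σx)² = 223867 − 221841 = 2026; nΣy² − (Σy)² = 303849 − 292681 = 11168
r = 2782 / √(2026 × 11168) = 2782 / 4756.7182 ≈ 0.5849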